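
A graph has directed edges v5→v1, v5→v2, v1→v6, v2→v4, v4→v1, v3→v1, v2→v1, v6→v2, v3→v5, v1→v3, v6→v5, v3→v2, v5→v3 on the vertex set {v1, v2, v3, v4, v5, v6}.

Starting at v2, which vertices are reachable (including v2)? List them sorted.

Start at v2.
Its neighbours: v1, v4.
Then their neighbours: v3, v6.
Then next layer: v5.
Every vertex is now reached.

v1, v2, v3, v4, v5, v6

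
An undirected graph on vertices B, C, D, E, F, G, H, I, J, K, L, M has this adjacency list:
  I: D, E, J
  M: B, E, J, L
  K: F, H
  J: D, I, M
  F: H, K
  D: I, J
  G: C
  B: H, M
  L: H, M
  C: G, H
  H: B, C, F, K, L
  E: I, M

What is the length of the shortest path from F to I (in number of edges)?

Distance 0: F.
Distance 1: H, K.
Distance 2: B, C, L.
Distance 3: G, M.
Distance 4: E, J.
Distance 5: D, I — contains I.

5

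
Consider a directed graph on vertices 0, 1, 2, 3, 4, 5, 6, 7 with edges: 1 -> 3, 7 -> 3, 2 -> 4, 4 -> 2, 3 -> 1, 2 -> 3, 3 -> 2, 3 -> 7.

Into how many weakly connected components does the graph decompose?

4

From 0: component {0}.
From 1: component {1, 2, 3, 4, 7}.
From 5: component {5}.
From 6: component {6}.
That's 4 components.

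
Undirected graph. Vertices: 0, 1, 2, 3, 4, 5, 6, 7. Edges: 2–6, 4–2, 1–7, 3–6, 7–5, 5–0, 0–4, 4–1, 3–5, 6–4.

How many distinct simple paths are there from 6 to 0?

6

6–2–4–0
6–2–4–1–7–5–0
6–3–5–0
6–3–5–7–1–4–0
6–4–0
6–4–1–7–5–0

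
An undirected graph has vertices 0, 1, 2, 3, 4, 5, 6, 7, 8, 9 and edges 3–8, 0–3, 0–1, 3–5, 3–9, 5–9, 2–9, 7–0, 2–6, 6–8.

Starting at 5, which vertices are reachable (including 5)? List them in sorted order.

0, 1, 2, 3, 5, 6, 7, 8, 9

Start at 5.
Its neighbours: 3, 9.
Then their neighbours: 0, 2, 8.
Then next layer: 1, 6, 7.
Nothing further is reachable.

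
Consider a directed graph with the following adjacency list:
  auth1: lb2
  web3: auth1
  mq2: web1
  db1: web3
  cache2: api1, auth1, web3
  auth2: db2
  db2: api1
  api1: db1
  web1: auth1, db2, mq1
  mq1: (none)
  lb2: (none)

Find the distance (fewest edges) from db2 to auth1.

4

Distance 0: db2.
Distance 1: api1.
Distance 2: db1.
Distance 3: web3.
Distance 4: auth1 — contains auth1.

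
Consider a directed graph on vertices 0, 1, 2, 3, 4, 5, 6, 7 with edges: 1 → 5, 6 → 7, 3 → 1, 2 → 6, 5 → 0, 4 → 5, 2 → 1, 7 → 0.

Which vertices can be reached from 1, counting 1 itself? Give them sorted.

Start at 1.
Its neighbours: 5.
Then their neighbours: 0.
Nothing further is reachable.

0, 1, 5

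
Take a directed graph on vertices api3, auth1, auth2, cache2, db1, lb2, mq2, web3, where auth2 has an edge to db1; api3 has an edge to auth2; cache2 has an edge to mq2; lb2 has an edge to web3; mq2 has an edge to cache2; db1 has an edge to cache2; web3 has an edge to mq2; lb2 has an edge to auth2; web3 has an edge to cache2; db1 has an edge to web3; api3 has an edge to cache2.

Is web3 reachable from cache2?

No

Explore from cache2.
Distance 1: reach mq2.
The search from cache2 is exhausted; no directed path reaches web3.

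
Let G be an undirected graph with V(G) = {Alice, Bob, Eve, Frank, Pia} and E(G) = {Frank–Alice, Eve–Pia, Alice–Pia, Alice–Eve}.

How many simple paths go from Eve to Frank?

2

Eve–Alice–Frank
Eve–Pia–Alice–Frank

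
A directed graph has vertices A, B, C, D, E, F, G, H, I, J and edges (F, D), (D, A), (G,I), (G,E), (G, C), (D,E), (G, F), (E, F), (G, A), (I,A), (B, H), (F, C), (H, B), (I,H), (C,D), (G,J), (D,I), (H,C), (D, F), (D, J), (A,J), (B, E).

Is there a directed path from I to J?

Explore from I.
Distance 1: reach A, H.
Distance 2: reach B, C, J.
Found J.

Yes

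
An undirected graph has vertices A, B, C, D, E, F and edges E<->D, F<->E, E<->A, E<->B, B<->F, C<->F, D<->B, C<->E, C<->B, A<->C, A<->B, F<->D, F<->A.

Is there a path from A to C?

Yes

Explore from A.
Distance 1: reach B, C, E, F.
Found C.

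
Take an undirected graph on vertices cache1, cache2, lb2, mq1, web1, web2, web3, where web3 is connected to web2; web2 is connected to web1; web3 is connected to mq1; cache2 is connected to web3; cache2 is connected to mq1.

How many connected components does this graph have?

3

From cache1: component {cache1}.
From cache2: component {cache2, mq1, web1, web2, web3}.
From lb2: component {lb2}.
That's 3 components.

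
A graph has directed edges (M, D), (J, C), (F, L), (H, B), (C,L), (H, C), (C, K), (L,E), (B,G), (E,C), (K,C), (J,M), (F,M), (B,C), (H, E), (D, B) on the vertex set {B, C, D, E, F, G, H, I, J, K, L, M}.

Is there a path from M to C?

Yes

Explore from M.
Distance 1: reach D.
Distance 2: reach B.
Distance 3: reach C, G.
Found C.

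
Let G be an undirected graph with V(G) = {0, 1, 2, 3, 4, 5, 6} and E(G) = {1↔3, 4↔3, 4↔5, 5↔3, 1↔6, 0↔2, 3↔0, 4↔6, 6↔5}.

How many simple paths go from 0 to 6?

5

0–3–1–6
0–3–4–5–6
0–3–4–6
0–3–5–4–6
0–3–5–6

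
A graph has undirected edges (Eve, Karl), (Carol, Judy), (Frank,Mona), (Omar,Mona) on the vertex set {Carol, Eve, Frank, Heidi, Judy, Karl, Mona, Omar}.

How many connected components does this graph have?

4

From Carol: component {Carol, Judy}.
From Eve: component {Eve, Karl}.
From Frank: component {Frank, Mona, Omar}.
From Heidi: component {Heidi}.
That's 4 components.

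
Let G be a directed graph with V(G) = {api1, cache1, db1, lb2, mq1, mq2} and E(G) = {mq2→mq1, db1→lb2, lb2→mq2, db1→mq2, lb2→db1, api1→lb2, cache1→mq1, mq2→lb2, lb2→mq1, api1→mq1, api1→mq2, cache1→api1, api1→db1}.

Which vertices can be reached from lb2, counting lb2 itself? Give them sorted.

Start at lb2.
Its neighbours: db1, mq1, mq2.
Nothing further is reachable.

db1, lb2, mq1, mq2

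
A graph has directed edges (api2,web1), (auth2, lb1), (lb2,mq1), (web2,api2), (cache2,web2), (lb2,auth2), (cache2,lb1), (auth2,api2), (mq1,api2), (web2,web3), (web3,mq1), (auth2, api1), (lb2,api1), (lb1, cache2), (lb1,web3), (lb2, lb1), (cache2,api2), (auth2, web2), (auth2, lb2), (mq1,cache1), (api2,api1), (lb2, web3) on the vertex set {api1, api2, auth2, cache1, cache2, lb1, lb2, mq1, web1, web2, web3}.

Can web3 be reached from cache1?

No

cache1 has no outgoing edges, so nothing is reachable from it.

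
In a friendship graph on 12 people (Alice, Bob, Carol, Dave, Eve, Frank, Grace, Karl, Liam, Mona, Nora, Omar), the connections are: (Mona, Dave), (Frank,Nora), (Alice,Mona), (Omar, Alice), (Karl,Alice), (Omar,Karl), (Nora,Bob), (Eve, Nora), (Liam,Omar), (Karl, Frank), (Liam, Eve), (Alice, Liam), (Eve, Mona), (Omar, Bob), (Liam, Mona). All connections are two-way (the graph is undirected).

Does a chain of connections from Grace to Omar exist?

No

Grace has no edges, so nothing is reachable from it.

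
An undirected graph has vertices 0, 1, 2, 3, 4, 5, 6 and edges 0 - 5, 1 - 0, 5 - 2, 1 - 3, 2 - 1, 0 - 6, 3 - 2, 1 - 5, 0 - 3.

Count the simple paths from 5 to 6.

8

5–0–6
5–1–0–6
5–1–2–3–0–6
5–1–3–0–6
5–2–1–0–6
5–2–1–3–0–6
5–2–3–0–6
5–2–3–1–0–6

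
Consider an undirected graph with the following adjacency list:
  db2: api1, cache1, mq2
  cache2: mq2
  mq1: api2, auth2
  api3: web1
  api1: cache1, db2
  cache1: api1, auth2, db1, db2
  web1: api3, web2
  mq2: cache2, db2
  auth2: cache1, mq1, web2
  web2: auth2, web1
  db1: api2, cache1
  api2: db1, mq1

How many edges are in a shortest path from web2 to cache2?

5

Distance 0: web2.
Distance 1: auth2, web1.
Distance 2: api3, cache1, mq1.
Distance 3: api1, api2, db1, db2.
Distance 4: mq2.
Distance 5: cache2 — contains cache2.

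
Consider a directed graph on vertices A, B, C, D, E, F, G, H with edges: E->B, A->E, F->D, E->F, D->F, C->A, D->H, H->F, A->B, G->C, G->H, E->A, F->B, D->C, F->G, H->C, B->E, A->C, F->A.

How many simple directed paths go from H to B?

10

H→C→A→B
H→C→A→E→B
H→C→A→E→F→B
H→F→A→B
H→F→A→E→B
H→F→B
H→F→D→C→A→B
H→F→D→C→A→E→B
H→F→G→C→A→B
H→F→G→C→A→E→B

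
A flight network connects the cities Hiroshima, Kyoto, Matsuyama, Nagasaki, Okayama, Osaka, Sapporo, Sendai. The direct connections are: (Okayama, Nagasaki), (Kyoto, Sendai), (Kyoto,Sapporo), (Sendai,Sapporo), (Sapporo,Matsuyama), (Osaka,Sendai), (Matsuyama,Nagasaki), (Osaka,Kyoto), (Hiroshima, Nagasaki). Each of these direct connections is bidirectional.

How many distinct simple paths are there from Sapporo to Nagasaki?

Sapporo–Matsuyama–Nagasaki

1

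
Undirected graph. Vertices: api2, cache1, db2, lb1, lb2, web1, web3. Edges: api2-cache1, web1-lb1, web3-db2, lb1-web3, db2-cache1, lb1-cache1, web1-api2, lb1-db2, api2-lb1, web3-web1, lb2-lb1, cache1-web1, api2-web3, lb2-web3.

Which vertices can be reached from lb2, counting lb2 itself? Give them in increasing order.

api2, cache1, db2, lb1, lb2, web1, web3

Start at lb2.
Its neighbours: lb1, web3.
Then their neighbours: api2, cache1, db2, web1.
Every vertex is now reached.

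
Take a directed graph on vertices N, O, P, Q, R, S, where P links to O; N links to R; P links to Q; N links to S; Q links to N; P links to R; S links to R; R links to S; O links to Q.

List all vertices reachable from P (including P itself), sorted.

N, O, P, Q, R, S

Start at P.
Its neighbours: O, Q, R.
Then their neighbours: N, S.
Every vertex is now reached.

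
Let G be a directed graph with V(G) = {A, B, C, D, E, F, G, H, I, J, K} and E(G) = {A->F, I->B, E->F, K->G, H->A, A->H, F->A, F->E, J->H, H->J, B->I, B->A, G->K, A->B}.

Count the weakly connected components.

4

From A: component {A, B, E, F, H, I, J}.
From C: component {C}.
From D: component {D}.
From G: component {G, K}.
That's 4 components.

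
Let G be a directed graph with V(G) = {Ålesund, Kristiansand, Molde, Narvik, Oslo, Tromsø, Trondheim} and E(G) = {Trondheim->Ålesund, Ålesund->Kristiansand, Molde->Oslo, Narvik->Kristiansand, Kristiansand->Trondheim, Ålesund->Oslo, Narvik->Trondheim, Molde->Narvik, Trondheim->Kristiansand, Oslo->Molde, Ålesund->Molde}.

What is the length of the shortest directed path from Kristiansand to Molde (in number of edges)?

Distance 0: Kristiansand.
Distance 1: Trondheim.
Distance 2: Ålesund.
Distance 3: Molde, Oslo — contains Molde.

3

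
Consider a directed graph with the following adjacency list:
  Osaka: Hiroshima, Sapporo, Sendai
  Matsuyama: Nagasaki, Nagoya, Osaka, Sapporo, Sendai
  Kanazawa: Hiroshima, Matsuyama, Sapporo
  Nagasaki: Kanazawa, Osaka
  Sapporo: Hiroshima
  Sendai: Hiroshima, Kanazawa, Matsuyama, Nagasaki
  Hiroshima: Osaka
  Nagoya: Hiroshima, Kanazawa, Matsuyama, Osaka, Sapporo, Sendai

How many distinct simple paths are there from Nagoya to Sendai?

Nagoya→Hiroshima→Osaka→Sendai
Nagoya→Kanazawa→Hiroshima→Osaka→Sendai
Nagoya→Kanazawa→Matsuyama→Nagasaki→Osaka→Sendai
Nagoya→Kanazawa→Matsuyama→Osaka→Sendai
Nagoya→Kanazawa→Matsuyama→Sapporo→Hiroshima→Osaka→Sendai
Nagoya→Kanazawa→Matsuyama→Sendai
Nagoya→Kanazawa→Sapporo→Hiroshima→Osaka→Sendai
Nagoya→Matsuyama→Nagasaki→Kanazawa→Hiroshima→Osaka→Sendai
... and 8 more.

16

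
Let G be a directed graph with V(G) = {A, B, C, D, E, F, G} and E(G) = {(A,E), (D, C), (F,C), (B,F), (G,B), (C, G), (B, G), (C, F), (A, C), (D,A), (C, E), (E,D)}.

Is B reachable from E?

Yes

Explore from E.
Distance 1: reach D.
Distance 2: reach A, C.
Distance 3: reach F, G.
Distance 4: reach B.
Found B.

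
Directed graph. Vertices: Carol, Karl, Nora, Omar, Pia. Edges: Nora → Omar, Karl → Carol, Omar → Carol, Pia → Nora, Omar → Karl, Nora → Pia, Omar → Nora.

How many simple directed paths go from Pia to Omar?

Pia→Nora→Omar

1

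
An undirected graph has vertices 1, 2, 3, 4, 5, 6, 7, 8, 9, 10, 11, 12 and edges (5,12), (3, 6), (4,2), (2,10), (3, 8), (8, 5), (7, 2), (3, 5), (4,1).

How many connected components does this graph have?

4

From 1: component {1, 2, 4, 7, 10}.
From 3: component {3, 5, 6, 8, 12}.
From 9: component {9}.
From 11: component {11}.
That's 4 components.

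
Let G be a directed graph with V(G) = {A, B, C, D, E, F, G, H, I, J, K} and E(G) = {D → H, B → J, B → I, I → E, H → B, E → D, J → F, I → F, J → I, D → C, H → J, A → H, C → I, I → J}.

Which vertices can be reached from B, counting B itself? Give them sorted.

Start at B.
Its neighbours: I, J.
Then their neighbours: E, F.
Then next layer: D.
Then next layer: C, H.
Nothing further is reachable.

B, C, D, E, F, H, I, J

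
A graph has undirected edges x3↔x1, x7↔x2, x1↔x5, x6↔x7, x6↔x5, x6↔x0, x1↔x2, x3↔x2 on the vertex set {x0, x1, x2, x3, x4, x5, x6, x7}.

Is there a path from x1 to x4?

No

Explore from x1.
Distance 1: reach x2, x3, x5.
Distance 2: reach x6, x7.
Distance 3: reach x0.
The search is exhausted without reaching x4; it lies in a different component.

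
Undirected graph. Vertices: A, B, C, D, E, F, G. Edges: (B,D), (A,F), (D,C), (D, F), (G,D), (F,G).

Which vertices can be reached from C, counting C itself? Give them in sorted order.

A, B, C, D, F, G

Start at C.
Its neighbours: D.
Then their neighbours: B, F, G.
Then next layer: A.
Nothing further is reachable.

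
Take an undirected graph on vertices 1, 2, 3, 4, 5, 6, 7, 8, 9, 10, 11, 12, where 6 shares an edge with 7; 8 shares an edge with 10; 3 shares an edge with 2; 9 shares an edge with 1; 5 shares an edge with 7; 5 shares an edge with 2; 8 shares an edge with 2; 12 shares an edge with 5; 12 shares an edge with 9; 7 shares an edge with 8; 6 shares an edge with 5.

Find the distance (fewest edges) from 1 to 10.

Distance 0: 1.
Distance 1: 9.
Distance 2: 12.
Distance 3: 5.
Distance 4: 2, 6, 7.
Distance 5: 3, 8.
Distance 6: 10 — contains 10.

6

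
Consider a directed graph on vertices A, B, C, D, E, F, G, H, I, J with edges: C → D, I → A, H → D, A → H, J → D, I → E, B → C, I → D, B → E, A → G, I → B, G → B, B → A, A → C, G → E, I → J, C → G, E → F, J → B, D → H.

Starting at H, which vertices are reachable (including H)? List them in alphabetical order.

Start at H.
Its neighbours: D.
Nothing further is reachable.

D, H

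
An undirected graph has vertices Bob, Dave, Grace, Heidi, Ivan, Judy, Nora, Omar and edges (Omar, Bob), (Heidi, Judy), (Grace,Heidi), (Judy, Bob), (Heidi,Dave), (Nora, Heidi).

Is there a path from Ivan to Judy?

Ivan has no edges, so nothing is reachable from it.

No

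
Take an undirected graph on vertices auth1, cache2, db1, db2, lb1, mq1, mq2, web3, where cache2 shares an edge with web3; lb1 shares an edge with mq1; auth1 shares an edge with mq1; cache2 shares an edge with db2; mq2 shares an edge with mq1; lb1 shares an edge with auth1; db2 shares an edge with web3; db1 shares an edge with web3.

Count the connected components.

From auth1: component {auth1, lb1, mq1, mq2}.
From cache2: component {cache2, db1, db2, web3}.
That's 2 components.

2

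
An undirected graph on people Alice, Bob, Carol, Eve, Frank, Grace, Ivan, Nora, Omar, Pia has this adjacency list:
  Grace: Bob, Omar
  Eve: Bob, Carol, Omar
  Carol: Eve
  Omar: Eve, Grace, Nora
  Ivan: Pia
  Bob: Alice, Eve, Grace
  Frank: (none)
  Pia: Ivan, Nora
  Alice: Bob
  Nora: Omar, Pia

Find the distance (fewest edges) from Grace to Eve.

2

Distance 0: Grace.
Distance 1: Bob, Omar.
Distance 2: Alice, Eve, Nora — contains Eve.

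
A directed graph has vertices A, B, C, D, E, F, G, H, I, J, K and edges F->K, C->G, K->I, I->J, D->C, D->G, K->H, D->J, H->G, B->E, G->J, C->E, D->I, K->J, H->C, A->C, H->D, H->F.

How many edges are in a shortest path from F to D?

3

Distance 0: F.
Distance 1: K.
Distance 2: H, I, J.
Distance 3: C, D, G — contains D.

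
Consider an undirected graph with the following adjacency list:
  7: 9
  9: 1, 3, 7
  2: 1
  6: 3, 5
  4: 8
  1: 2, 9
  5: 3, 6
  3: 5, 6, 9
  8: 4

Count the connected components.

From 1: component {1, 2, 3, 5, 6, 7, 9}.
From 4: component {4, 8}.
That's 2 components.

2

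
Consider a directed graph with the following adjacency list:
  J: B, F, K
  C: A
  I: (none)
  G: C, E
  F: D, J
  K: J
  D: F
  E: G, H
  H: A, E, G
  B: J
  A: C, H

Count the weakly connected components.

3

From A: component {A, C, E, G, H}.
From B: component {B, D, F, J, K}.
From I: component {I}.
That's 3 components.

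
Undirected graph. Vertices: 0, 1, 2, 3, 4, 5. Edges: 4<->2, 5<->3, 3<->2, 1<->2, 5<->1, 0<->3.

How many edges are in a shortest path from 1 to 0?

Distance 0: 1.
Distance 1: 2, 5.
Distance 2: 3, 4.
Distance 3: 0 — contains 0.

3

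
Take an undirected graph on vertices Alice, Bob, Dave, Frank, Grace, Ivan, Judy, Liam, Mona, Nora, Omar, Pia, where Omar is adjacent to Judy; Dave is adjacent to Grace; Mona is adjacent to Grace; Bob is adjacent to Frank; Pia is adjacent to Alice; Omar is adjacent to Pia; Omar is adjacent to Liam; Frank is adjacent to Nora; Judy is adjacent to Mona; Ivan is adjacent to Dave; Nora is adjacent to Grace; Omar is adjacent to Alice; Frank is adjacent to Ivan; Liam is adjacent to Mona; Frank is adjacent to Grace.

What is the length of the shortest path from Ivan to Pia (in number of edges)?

6

Distance 0: Ivan.
Distance 1: Dave, Frank.
Distance 2: Bob, Grace, Nora.
Distance 3: Mona.
Distance 4: Judy, Liam.
Distance 5: Omar.
Distance 6: Alice, Pia — contains Pia.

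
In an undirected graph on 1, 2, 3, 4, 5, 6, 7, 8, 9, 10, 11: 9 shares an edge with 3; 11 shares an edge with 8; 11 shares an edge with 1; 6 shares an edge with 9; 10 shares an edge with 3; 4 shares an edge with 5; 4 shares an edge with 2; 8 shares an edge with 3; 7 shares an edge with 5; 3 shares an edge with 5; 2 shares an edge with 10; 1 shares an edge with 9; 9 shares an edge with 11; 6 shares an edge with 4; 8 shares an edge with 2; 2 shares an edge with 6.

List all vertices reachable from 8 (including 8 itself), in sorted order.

1, 2, 3, 4, 5, 6, 7, 8, 9, 10, 11

Start at 8.
Its neighbours: 2, 3, 11.
Then their neighbours: 1, 4, 5, 6, 9, 10.
Then next layer: 7.
Every vertex is now reached.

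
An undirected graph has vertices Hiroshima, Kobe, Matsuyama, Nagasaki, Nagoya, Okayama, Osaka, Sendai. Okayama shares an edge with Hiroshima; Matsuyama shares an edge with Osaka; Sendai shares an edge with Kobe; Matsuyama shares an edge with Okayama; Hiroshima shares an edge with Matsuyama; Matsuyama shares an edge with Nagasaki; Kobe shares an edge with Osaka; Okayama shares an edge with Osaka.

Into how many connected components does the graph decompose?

From Hiroshima: component {Hiroshima, Kobe, Matsuyama, Nagasaki, Okayama, Osaka, Sendai}.
From Nagoya: component {Nagoya}.
That's 2 components.

2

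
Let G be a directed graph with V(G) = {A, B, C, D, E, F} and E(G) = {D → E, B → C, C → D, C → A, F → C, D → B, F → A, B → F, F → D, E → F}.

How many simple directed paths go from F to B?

2

F→C→D→B
F→D→B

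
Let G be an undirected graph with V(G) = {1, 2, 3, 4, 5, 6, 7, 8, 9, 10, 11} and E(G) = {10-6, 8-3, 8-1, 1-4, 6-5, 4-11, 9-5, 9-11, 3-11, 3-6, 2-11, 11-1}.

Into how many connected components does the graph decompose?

From 1: component {1, 2, 3, 4, 5, 6, 8, 9, 10, 11}.
From 7: component {7}.
That's 2 components.

2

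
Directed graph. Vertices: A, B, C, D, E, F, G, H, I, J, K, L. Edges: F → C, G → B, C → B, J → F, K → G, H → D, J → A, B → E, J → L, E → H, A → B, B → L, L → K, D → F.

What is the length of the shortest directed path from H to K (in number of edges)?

Distance 0: H.
Distance 1: D.
Distance 2: F.
Distance 3: C.
Distance 4: B.
Distance 5: E, L.
Distance 6: K — contains K.

6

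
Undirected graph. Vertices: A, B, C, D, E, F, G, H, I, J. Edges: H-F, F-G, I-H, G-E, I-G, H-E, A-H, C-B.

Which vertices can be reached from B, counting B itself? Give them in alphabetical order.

Start at B.
Its neighbours: C.
Nothing further is reachable.

B, C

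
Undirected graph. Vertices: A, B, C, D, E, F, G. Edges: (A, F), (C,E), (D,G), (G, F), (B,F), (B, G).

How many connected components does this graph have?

2

From A: component {A, B, D, F, G}.
From C: component {C, E}.
That's 2 components.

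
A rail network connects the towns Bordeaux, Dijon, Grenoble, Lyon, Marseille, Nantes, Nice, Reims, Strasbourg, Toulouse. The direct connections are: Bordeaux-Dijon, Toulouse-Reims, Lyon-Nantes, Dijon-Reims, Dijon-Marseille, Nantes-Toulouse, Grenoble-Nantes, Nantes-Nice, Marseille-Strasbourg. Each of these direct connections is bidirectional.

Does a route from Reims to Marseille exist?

Explore from Reims.
Distance 1: reach Dijon, Toulouse.
Distance 2: reach Bordeaux, Marseille, Nantes.
Found Marseille.

Yes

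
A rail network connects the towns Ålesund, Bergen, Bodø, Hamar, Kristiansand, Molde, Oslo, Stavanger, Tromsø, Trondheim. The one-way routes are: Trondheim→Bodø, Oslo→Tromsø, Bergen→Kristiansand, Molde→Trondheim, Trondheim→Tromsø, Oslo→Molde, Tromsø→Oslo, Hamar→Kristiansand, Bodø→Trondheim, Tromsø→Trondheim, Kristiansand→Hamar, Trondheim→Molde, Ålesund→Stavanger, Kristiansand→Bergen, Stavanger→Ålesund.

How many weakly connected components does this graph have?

From Ålesund: component {Ålesund, Stavanger}.
From Bergen: component {Bergen, Hamar, Kristiansand}.
From Bodø: component {Bodø, Molde, Oslo, Tromsø, Trondheim}.
That's 3 components.

3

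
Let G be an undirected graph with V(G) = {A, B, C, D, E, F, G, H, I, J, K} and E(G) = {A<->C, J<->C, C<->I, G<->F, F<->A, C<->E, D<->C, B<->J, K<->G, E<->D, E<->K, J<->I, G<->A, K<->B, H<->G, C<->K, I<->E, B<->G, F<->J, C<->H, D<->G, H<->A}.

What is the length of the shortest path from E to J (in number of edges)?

2

Distance 0: E.
Distance 1: C, D, I, K.
Distance 2: A, B, G, H, J — contains J.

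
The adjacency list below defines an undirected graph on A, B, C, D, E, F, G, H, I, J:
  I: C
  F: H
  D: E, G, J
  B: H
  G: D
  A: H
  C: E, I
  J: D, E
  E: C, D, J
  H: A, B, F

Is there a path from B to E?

Explore from B.
Distance 1: reach H.
Distance 2: reach A, F.
The search is exhausted without reaching E; it lies in a different component.

No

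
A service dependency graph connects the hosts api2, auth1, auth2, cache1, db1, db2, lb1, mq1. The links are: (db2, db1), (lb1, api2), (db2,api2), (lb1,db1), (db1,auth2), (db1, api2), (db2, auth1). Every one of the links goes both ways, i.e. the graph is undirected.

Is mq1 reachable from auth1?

No

Explore from auth1.
Distance 1: reach db2.
Distance 2: reach api2, db1.
Distance 3: reach auth2, lb1.
The search is exhausted without reaching mq1; it lies in a different component.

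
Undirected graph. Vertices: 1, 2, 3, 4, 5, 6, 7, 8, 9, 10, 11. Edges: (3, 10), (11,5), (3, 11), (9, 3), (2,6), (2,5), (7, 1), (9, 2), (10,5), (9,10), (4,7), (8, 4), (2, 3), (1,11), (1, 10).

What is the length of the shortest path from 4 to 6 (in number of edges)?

6

Distance 0: 4.
Distance 1: 7, 8.
Distance 2: 1.
Distance 3: 10, 11.
Distance 4: 3, 5, 9.
Distance 5: 2.
Distance 6: 6 — contains 6.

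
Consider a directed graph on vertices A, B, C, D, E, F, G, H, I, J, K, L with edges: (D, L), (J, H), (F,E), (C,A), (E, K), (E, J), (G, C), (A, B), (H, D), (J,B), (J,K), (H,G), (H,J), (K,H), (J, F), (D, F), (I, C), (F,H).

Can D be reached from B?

No

B has no outgoing edges, so nothing is reachable from it.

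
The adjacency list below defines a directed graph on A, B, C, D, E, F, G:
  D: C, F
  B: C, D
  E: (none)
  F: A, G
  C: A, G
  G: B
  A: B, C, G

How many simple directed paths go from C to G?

3

C→A→B→D→F→G
C→A→G
C→G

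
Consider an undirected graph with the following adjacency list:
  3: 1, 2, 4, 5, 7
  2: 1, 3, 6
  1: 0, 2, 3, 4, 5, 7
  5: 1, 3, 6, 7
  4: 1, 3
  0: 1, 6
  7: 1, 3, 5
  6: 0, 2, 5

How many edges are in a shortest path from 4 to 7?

Distance 0: 4.
Distance 1: 1, 3.
Distance 2: 0, 2, 5, 7 — contains 7.

2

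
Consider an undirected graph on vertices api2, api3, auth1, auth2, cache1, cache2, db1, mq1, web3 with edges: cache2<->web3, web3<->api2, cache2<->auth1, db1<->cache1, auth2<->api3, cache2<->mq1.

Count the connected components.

3

From api2: component {api2, auth1, cache2, mq1, web3}.
From api3: component {api3, auth2}.
From cache1: component {cache1, db1}.
That's 3 components.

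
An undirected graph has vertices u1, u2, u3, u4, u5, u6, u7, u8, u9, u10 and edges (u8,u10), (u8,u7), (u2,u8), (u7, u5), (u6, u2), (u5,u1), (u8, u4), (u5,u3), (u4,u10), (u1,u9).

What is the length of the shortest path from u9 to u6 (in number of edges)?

6

Distance 0: u9.
Distance 1: u1.
Distance 2: u5.
Distance 3: u3, u7.
Distance 4: u8.
Distance 5: u2, u4, u10.
Distance 6: u6 — contains u6.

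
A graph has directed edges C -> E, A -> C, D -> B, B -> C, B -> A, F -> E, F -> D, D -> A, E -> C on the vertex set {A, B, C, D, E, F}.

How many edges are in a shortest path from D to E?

3

Distance 0: D.
Distance 1: A, B.
Distance 2: C.
Distance 3: E — contains E.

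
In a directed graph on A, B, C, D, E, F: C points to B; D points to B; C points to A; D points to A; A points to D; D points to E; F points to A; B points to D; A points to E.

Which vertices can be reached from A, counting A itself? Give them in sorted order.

A, B, D, E

Start at A.
Its neighbours: D, E.
Then their neighbours: B.
Nothing further is reachable.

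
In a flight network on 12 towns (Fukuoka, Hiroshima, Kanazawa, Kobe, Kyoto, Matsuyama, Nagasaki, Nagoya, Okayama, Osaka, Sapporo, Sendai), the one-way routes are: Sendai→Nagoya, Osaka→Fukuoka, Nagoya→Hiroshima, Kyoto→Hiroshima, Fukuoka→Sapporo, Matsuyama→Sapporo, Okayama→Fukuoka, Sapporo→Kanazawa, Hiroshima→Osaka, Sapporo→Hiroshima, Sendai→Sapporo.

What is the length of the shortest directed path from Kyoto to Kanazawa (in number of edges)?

5

Distance 0: Kyoto.
Distance 1: Hiroshima.
Distance 2: Osaka.
Distance 3: Fukuoka.
Distance 4: Sapporo.
Distance 5: Kanazawa — contains Kanazawa.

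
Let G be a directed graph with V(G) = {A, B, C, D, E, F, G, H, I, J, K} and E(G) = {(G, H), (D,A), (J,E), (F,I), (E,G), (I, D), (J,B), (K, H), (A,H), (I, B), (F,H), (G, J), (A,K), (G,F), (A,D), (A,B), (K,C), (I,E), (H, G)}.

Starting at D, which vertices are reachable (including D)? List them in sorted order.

Start at D.
Its neighbours: A.
Then their neighbours: B, H, K.
Then next layer: C, G.
Then next layer: F, J.
Then next layer: E, I.
Every vertex is now reached.

A, B, C, D, E, F, G, H, I, J, K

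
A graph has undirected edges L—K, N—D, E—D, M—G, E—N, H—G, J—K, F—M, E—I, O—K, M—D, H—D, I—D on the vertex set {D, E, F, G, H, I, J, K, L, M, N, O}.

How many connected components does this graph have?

2

From D: component {D, E, F, G, H, I, M, N}.
From J: component {J, K, L, O}.
That's 2 components.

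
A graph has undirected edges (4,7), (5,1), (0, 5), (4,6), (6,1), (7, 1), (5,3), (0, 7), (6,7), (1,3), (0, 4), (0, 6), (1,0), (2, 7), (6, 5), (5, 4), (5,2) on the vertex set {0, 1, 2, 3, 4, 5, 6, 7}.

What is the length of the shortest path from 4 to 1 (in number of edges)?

Distance 0: 4.
Distance 1: 0, 5, 6, 7.
Distance 2: 1, 2, 3 — contains 1.

2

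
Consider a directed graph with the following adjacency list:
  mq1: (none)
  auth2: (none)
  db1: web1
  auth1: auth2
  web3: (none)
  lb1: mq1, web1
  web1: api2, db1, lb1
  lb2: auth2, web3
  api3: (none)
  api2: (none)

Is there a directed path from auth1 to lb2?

No

Explore from auth1.
Distance 1: reach auth2.
The search from auth1 is exhausted; no directed path reaches lb2.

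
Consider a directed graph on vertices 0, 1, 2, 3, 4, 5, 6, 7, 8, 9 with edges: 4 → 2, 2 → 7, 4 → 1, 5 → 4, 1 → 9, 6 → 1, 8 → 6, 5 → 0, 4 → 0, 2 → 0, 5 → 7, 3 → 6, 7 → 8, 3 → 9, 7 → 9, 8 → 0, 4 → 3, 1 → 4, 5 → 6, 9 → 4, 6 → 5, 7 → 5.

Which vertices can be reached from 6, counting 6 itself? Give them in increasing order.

Start at 6.
Its neighbours: 1, 5.
Then their neighbours: 0, 4, 7, 9.
Then next layer: 2, 3, 8.
Every vertex is now reached.

0, 1, 2, 3, 4, 5, 6, 7, 8, 9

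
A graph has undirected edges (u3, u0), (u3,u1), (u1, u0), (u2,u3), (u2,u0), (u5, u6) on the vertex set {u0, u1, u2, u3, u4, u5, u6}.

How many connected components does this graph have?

From u0: component {u0, u1, u2, u3}.
From u4: component {u4}.
From u5: component {u5, u6}.
That's 3 components.

3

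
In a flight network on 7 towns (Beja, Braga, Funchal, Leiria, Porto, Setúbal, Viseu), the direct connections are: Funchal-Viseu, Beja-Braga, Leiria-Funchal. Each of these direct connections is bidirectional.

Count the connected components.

4

From Beja: component {Beja, Braga}.
From Funchal: component {Funchal, Leiria, Viseu}.
From Porto: component {Porto}.
From Setúbal: component {Setúbal}.
That's 4 components.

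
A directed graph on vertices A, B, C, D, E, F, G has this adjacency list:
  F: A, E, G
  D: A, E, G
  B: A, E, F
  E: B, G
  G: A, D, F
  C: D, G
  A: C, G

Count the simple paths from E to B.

E→B

1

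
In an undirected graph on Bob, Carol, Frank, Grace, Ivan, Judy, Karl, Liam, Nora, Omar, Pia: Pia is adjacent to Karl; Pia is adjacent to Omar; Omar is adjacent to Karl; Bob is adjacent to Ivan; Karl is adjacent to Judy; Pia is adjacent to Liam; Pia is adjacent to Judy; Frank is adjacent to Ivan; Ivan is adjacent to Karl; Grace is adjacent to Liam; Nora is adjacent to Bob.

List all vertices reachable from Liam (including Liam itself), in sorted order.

Bob, Frank, Grace, Ivan, Judy, Karl, Liam, Nora, Omar, Pia

Start at Liam.
Its neighbours: Grace, Pia.
Then their neighbours: Judy, Karl, Omar.
Then next layer: Ivan.
Then next layer: Bob, Frank.
Then next layer: Nora.
Nothing further is reachable.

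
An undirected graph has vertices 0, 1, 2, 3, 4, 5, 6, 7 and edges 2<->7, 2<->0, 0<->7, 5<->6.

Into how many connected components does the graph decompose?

From 0: component {0, 2, 7}.
From 1: component {1}.
From 3: component {3}.
From 4: component {4}.
From 5: component {5, 6}.
That's 5 components.

5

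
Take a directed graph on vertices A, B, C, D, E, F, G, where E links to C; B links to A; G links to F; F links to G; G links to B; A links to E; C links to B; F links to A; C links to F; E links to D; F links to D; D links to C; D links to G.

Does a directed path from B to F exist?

Explore from B.
Distance 1: reach A.
Distance 2: reach E.
Distance 3: reach C, D.
Distance 4: reach F, G.
Found F.

Yes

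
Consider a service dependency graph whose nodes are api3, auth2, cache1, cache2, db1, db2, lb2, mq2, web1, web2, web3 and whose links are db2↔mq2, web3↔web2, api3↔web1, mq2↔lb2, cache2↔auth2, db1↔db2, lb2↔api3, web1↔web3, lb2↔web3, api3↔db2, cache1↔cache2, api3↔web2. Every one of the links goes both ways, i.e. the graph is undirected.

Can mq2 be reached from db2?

Yes

Explore from db2.
Distance 1: reach api3, db1, mq2.
Found mq2.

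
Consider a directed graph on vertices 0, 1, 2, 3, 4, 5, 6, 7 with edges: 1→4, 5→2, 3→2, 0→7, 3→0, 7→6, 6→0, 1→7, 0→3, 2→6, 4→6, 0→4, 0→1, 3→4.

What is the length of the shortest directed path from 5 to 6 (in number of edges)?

Distance 0: 5.
Distance 1: 2.
Distance 2: 6 — contains 6.

2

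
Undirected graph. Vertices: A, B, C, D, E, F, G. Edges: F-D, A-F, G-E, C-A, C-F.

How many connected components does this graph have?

3

From A: component {A, C, D, F}.
From B: component {B}.
From E: component {E, G}.
That's 3 components.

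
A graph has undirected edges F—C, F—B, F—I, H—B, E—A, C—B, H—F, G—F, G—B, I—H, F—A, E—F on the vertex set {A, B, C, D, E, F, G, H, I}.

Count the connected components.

2

From A: component {A, B, C, E, F, G, H, I}.
From D: component {D}.
That's 2 components.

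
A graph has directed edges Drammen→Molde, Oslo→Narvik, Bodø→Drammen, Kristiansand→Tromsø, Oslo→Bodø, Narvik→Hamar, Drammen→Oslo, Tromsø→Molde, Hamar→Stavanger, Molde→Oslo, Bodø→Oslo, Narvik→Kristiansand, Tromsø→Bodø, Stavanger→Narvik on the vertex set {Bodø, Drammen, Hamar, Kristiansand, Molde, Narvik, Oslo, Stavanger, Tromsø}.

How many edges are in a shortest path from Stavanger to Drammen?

Distance 0: Stavanger.
Distance 1: Narvik.
Distance 2: Hamar, Kristiansand.
Distance 3: Tromsø.
Distance 4: Bodø, Molde.
Distance 5: Drammen, Oslo — contains Drammen.

5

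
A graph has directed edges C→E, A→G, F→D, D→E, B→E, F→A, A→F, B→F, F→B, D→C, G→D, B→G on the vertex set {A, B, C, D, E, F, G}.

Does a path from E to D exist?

E has no outgoing edges, so nothing is reachable from it.

No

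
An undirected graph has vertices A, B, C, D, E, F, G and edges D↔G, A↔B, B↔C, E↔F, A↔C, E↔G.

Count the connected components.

From A: component {A, B, C}.
From D: component {D, E, F, G}.
That's 2 components.

2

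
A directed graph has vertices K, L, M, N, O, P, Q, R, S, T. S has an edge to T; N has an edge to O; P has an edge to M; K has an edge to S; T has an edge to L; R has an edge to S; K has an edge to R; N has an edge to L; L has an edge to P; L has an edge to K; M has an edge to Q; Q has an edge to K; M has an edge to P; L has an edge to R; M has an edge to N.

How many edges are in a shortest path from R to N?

Distance 0: R.
Distance 1: S.
Distance 2: T.
Distance 3: L.
Distance 4: K, P.
Distance 5: M.
Distance 6: N, Q — contains N.

6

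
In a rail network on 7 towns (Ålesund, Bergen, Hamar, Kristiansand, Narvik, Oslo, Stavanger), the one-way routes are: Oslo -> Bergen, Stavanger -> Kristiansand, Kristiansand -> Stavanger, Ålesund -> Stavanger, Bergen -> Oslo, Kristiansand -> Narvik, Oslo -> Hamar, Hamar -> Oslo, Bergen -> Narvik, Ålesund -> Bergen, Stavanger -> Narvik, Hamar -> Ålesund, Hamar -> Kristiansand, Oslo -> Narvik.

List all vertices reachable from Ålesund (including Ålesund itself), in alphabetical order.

Ålesund, Bergen, Hamar, Kristiansand, Narvik, Oslo, Stavanger

Start at Ålesund.
Its neighbours: Bergen, Stavanger.
Then their neighbours: Kristiansand, Narvik, Oslo.
Then next layer: Hamar.
Every vertex is now reached.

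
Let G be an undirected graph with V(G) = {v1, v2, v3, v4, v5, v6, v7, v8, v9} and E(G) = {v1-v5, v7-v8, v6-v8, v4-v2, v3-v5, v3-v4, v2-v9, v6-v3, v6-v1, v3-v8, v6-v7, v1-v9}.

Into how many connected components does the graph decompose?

From v1: component {v1, v2, v3, v4, v5, v6, v7, v8, v9}.
That's 1 component.

1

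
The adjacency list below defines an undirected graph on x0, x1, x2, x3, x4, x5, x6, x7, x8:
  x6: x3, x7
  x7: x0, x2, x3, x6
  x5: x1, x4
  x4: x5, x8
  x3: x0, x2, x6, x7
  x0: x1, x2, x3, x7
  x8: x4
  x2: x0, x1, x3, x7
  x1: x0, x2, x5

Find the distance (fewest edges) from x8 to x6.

6

Distance 0: x8.
Distance 1: x4.
Distance 2: x5.
Distance 3: x1.
Distance 4: x0, x2.
Distance 5: x3, x7.
Distance 6: x6 — contains x6.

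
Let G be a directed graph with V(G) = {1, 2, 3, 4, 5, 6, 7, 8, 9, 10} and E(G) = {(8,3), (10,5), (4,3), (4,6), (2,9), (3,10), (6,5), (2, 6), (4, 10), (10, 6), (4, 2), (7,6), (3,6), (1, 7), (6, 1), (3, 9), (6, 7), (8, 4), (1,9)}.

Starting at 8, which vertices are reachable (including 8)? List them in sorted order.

1, 2, 3, 4, 5, 6, 7, 8, 9, 10

Start at 8.
Its neighbours: 3, 4.
Then their neighbours: 2, 6, 9, 10.
Then next layer: 1, 5, 7.
Every vertex is now reached.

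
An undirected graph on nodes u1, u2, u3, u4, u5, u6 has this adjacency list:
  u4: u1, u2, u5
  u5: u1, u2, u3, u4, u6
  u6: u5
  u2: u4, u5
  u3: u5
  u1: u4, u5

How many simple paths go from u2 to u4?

u2–u4
u2–u5–u1–u4
u2–u5–u4

3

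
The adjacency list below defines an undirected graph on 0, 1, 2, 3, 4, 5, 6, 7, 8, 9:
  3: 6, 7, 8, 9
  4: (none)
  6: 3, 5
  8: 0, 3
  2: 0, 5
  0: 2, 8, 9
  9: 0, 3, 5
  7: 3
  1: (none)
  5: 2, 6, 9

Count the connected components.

3

From 0: component {0, 2, 3, 5, 6, 7, 8, 9}.
From 1: component {1}.
From 4: component {4}.
That's 3 components.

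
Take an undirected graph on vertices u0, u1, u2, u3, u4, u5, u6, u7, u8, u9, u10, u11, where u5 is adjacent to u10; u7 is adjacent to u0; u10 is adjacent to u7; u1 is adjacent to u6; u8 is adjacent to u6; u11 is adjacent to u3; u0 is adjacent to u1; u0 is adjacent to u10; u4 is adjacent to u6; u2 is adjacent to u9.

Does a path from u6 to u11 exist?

Explore from u6.
Distance 1: reach u1, u4, u8.
Distance 2: reach u0.
Distance 3: reach u7, u10.
Distance 4: reach u5.
The search is exhausted without reaching u11; it lies in a different component.

No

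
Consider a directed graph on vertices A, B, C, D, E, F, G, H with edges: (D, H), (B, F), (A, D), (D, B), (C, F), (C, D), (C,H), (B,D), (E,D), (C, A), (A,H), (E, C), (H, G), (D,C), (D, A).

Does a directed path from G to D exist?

G has no outgoing edges, so nothing is reachable from it.

No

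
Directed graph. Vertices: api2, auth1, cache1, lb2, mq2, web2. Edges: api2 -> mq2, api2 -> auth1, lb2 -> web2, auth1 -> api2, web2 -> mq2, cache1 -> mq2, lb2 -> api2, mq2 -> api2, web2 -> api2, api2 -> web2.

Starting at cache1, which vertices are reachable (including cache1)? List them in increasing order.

api2, auth1, cache1, mq2, web2

Start at cache1.
Its neighbours: mq2.
Then their neighbours: api2.
Then next layer: auth1, web2.
Nothing further is reachable.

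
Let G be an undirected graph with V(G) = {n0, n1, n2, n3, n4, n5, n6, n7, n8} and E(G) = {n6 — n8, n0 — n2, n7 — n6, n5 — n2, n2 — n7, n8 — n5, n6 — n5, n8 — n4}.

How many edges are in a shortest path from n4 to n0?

Distance 0: n4.
Distance 1: n8.
Distance 2: n5, n6.
Distance 3: n2, n7.
Distance 4: n0 — contains n0.

4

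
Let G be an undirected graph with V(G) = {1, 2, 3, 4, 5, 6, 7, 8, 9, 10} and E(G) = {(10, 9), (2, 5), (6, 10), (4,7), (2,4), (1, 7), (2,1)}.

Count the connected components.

From 1: component {1, 2, 4, 5, 7}.
From 3: component {3}.
From 6: component {6, 9, 10}.
From 8: component {8}.
That's 4 components.

4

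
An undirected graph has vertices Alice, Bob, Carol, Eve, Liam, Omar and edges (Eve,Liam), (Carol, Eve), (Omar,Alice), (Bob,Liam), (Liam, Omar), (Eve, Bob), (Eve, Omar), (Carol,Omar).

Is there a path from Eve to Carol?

Explore from Eve.
Distance 1: reach Bob, Carol, Liam, Omar.
Found Carol.

Yes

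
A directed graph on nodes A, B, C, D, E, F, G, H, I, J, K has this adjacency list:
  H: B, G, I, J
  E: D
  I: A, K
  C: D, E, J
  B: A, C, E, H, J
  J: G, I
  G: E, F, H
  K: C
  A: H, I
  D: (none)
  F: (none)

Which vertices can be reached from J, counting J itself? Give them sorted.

Start at J.
Its neighbours: G, I.
Then their neighbours: A, E, F, H, K.
Then next layer: B, C, D.
Every vertex is now reached.

A, B, C, D, E, F, G, H, I, J, K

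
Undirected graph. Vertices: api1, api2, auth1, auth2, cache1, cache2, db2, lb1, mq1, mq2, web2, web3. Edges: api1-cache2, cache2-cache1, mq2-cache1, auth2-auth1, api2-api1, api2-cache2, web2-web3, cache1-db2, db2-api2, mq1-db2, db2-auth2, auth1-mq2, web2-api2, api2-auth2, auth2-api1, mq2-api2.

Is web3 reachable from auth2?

Explore from auth2.
Distance 1: reach api1, api2, auth1, db2.
Distance 2: reach cache1, cache2, mq1, mq2, web2.
Distance 3: reach web3.
Found web3.

Yes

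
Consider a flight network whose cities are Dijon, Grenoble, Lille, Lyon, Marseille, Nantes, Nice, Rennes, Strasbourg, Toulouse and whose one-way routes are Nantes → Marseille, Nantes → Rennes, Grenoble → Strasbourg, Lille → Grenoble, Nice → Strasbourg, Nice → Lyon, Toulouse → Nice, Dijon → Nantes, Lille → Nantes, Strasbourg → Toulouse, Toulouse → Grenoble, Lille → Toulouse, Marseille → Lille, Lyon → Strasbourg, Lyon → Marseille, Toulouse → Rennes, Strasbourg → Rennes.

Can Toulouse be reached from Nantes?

Yes

Explore from Nantes.
Distance 1: reach Marseille, Rennes.
Distance 2: reach Lille.
Distance 3: reach Grenoble, Toulouse.
Found Toulouse.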